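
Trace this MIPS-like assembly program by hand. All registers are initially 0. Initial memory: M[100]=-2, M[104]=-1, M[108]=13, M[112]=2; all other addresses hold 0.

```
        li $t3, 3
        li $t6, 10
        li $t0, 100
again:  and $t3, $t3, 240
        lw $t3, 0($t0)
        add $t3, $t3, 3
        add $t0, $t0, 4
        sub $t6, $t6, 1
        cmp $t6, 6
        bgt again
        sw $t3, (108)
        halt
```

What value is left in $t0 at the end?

li $t3, 3 → $t3=3
li $t6, 10 → $t6=10
li $t0, 100 → $t0=100
and $t3, $t3, 240 → $t3=3&240=0
lw $t3, 0($t0) → $t3=M[100]=-2
add $t3, $t3, 3 → $t3=(-2)+3=1
add $t0, $t0, 4 → $t0=100+4=104
sub $t6, $t6, 1 → $t6=10-1=9
cmp $t6, 6  (cmp 9,6)
bgt again: taken
and $t3, $t3, 240 → $t3=1&240=0
lw $t3, 0($t0) → $t3=M[104]=-1
add $t3, $t3, 3 → $t3=(-1)+3=2
add $t0, $t0, 4 → $t0=104+4=108
sub $t6, $t6, 1 → $t6=9-1=8
cmp $t6, 6  (cmp 8,6)
bgt again: taken
and $t3, $t3, 240 → $t3=2&240=0
lw $t3, 0($t0) → $t3=M[108]=13
add $t3, $t3, 3 → $t3=13+3=16
add $t0, $t0, 4 → $t0=108+4=112
sub $t6, $t6, 1 → $t6=8-1=7
cmp $t6, 6  (cmp 7,6)
bgt again: taken
and $t3, $t3, 240 → $t3=16&240=16
lw $t3, 0($t0) → $t3=M[112]=2
add $t3, $t3, 3 → $t3=2+3=5
add $t0, $t0, 4 → $t0=112+4=116
sub $t6, $t6, 1 → $t6=7-1=6
cmp $t6, 6  (cmp 6,6)
bgt again: not taken
sw $t3, (108) → M[108]=5
halt.

116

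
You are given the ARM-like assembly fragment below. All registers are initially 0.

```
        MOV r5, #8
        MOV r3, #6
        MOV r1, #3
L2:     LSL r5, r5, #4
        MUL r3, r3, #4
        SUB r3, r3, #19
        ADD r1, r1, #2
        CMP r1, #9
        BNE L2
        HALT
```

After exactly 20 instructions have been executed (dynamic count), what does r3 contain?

MOV r5, #8 → r5=8
MOV r3, #6 → r3=6
MOV r1, #3 → r1=3
LSL r5, r5, #4 → r5=8<<4=128
MUL r3, r3, #4 → r3=6*4=24
SUB r3, r3, #19 → r3=24-19=5
ADD r1, r1, #2 → r1=3+2=5
CMP r1, #9  (cmp 5,9)
BNE L2: taken
LSL r5, r5, #4 → r5=128<<4=2048
MUL r3, r3, #4 → r3=5*4=20
SUB r3, r3, #19 → r3=20-19=1
ADD r1, r1, #2 → r1=5+2=7
CMP r1, #9  (cmp 7,9)
BNE L2: taken
LSL r5, r5, #4 → r5=2048<<4=32768
MUL r3, r3, #4 → r3=1*4=4
SUB r3, r3, #19 → r3=4-19=-15
ADD r1, r1, #2 → r1=7+2=9
CMP r1, #9  (cmp 9,9)
After step 20: r3 = -15.

-15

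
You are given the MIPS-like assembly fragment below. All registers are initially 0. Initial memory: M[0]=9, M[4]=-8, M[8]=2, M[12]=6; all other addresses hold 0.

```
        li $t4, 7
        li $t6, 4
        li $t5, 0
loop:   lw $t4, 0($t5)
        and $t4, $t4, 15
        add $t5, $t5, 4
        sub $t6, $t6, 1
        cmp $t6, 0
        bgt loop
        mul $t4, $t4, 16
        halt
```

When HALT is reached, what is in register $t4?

$t4=7
$t6=4
$t5=0
$t4=M[0]=9
$t4=9&15=9
$t5=0+4=4
$t6=4-1=3
cmp $t6, 0  (cmp 3,0)
bgt loop: taken
$t4=M[4]=-8
$t4=(-8)&15=8
$t5=4+4=8
$t6=3-1=2
cmp $t6, 0  (cmp 2,0)
bgt loop: taken
$t4=M[8]=2
$t4=2&15=2
$t5=8+4=12
$t6=2-1=1
cmp $t6, 0  (cmp 1,0)
bgt loop: taken
$t4=M[12]=6
$t4=6&15=6
$t5=12+4=16
$t6=1-1=0
cmp $t6, 0  (cmp 0,0)
bgt loop: not taken
$t4=6*16=96
halt.

96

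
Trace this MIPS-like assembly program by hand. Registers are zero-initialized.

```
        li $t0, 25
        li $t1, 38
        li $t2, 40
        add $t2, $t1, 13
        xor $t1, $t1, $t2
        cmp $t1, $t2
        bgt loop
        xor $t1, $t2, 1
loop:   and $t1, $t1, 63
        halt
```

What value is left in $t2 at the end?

51

$t0=25
$t1=38
$t2=40
$t2=38+13=51
$t1=38^51=21
cmp $t1, $t2  (cmp 21,51)
bgt loop: not taken
$t1=51^1=50
$t1=50&63=50
halt.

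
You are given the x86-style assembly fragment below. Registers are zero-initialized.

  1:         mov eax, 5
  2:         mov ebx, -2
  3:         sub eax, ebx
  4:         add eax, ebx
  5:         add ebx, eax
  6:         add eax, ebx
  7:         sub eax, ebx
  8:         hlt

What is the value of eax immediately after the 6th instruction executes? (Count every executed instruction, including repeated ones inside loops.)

8

mov eax, 5 → eax=5
mov ebx, -2 → ebx=-2
sub eax, ebx → eax=5-(-2)=7
add eax, ebx → eax=7+(-2)=5
add ebx, eax → ebx=(-2)+5=3
add eax, ebx → eax=5+3=8
After step 6: eax = 8.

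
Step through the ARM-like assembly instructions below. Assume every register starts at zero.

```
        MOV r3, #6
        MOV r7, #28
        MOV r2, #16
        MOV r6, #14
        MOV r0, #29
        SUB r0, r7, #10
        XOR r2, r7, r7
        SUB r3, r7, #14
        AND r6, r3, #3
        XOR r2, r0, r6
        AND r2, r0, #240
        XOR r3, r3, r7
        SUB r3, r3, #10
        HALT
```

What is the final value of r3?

8

r3=6
r7=28
r2=16
r6=14
r0=29
r0=28-10=18
r2=28^28=0
r3=28-14=14
r6=14&3=2
r2=18^2=16
r2=18&240=16
r3=14^28=18
r3=18-10=8
halt.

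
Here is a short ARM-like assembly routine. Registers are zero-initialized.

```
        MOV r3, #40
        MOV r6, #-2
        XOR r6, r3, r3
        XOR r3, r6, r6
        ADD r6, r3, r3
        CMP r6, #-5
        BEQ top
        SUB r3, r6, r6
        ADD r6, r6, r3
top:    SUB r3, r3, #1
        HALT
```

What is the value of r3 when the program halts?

r3=40
r6=-2
r6=40^40=0
r3=0^0=0
r6=0+0=0
CMP r6, #-5  (cmp 0,-5)
BEQ top: not taken
r3=0-0=0
r6=0+0=0
r3=0-1=-1
halt.

-1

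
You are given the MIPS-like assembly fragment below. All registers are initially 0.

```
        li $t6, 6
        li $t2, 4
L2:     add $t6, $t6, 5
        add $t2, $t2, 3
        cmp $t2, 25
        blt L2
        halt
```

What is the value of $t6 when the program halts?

after li $t6, 6: $t6=6
after li $t2, 4: $t2=4
after add $t6, $t6, 5: $t6=6+5=11
after add $t2, $t2, 3: $t2=4+3=7
cmp $t2, 25  (cmp 7,25)
blt L2: taken
after add $t6, $t6, 5: $t6=11+5=16
after add $t2, $t2, 3: $t2=7+3=10
cmp $t2, 25  (cmp 10,25)
blt L2: taken
after add $t6, $t6, 5: $t6=16+5=21
after add $t2, $t2, 3: $t2=10+3=13
cmp $t2, 25  (cmp 13,25)
blt L2: taken
after add $t6, $t6, 5: $t6=21+5=26
after add $t2, $t2, 3: $t2=13+3=16
cmp $t2, 25  (cmp 16,25)
blt L2: taken
after add $t6, $t6, 5: $t6=26+5=31
after add $t2, $t2, 3: $t2=16+3=19
cmp $t2, 25  (cmp 19,25)
blt L2: taken
after add $t6, $t6, 5: $t6=31+5=36
after add $t2, $t2, 3: $t2=19+3=22
cmp $t2, 25  (cmp 22,25)
blt L2: taken
after add $t6, $t6, 5: $t6=36+5=41
after add $t2, $t2, 3: $t2=22+3=25
cmp $t2, 25  (cmp 25,25)
blt L2: not taken
halt.

41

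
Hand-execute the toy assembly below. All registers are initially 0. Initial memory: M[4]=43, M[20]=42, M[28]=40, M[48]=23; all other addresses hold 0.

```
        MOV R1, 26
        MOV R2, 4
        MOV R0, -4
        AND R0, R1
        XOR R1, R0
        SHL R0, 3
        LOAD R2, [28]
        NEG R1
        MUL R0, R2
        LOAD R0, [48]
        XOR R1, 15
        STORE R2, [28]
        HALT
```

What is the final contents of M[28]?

after MOV R1, 26: R1=26
after MOV R2, 4: R2=4
after MOV R0, -4: R0=-4
after AND R0, R1: R0=(-4)&26=24
after XOR R1, R0: R1=26^24=2
after SHL R0, 3: R0=24<<3=192
after LOAD R2, [28]: R2=M[28]=40
after NEG R1: R1=-(2)=-2
after MUL R0, R2: R0=192*40=7680
after LOAD R0, [48]: R0=M[48]=23
after XOR R1, 15: R1=(-2)^15=-15
STORE R2, [28] → M[28]=40
halt.

40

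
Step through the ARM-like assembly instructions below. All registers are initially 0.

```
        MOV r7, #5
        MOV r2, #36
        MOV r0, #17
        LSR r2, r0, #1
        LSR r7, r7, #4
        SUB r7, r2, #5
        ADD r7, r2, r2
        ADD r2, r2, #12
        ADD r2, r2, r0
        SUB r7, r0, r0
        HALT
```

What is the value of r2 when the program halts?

MOV r7, #5 → r7=5
MOV r2, #36 → r2=36
MOV r0, #17 → r0=17
LSR r2, r0, #1 → r2=17>>1=8
LSR r7, r7, #4 → r7=5>>4=0
SUB r7, r2, #5 → r7=8-5=3
ADD r7, r2, r2 → r7=8+8=16
ADD r2, r2, #12 → r2=8+12=20
ADD r2, r2, r0 → r2=20+17=37
SUB r7, r0, r0 → r7=17-17=0
halt.

37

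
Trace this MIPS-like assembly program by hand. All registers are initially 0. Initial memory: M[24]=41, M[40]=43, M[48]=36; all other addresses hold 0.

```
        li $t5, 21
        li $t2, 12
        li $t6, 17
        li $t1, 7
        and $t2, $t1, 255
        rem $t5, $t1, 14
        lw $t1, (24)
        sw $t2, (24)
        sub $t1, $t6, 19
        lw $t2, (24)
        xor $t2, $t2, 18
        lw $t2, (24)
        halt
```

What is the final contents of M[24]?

7

li $t5, 21 → $t5=21
li $t2, 12 → $t2=12
li $t6, 17 → $t6=17
li $t1, 7 → $t1=7
and $t2, $t1, 255 → $t2=7&255=7
rem $t5, $t1, 14 → $t5=7%14=7
lw $t1, (24) → $t1=M[24]=41
sw $t2, (24) → M[24]=7
sub $t1, $t6, 19 → $t1=17-19=-2
lw $t2, (24) → $t2=M[24]=7
xor $t2, $t2, 18 → $t2=7^18=21
lw $t2, (24) → $t2=M[24]=7
halt.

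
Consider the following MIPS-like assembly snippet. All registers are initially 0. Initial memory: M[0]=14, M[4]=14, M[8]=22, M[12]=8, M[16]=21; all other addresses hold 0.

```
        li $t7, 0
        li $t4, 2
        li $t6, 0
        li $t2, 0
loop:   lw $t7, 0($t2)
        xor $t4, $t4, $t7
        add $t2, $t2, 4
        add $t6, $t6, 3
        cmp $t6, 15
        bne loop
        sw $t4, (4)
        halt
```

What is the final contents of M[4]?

9

$t7=0
$t4=2
$t6=0
$t2=0
$t7=M[0]=14
$t4=2^14=12
$t2=0+4=4
$t6=0+3=3
cmp $t6, 15  (cmp 3,15)
bne loop: taken
$t7=M[4]=14
$t4=12^14=2
$t2=4+4=8
$t6=3+3=6
cmp $t6, 15  (cmp 6,15)
bne loop: taken
$t7=M[8]=22
$t4=2^22=20
$t2=8+4=12
$t6=6+3=9
cmp $t6, 15  (cmp 9,15)
bne loop: taken
$t7=M[12]=8
$t4=20^8=28
$t2=12+4=16
$t6=9+3=12
cmp $t6, 15  (cmp 12,15)
bne loop: taken
$t7=M[16]=21
$t4=28^21=9
$t2=16+4=20
$t6=12+3=15
cmp $t6, 15  (cmp 15,15)
bne loop: not taken
sw $t4, (4) → M[4]=9
halt.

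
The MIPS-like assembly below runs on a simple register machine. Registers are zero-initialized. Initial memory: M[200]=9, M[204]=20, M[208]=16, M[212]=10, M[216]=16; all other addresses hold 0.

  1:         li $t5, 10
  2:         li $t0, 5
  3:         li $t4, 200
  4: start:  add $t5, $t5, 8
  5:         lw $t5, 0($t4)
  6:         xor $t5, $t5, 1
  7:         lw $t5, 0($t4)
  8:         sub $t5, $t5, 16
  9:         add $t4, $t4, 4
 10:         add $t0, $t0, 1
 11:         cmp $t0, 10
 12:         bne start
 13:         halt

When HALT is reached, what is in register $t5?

0

li $t5, 10 → $t5=10
li $t0, 5 → $t0=5
li $t4, 200 → $t4=200
add $t5, $t5, 8 → $t5=10+8=18
lw $t5, 0($t4) → $t5=M[200]=9
xor $t5, $t5, 1 → $t5=9^1=8
lw $t5, 0($t4) → $t5=M[200]=9
sub $t5, $t5, 16 → $t5=9-16=-7
add $t4, $t4, 4 → $t4=200+4=204
add $t0, $t0, 1 → $t0=5+1=6
cmp $t0, 10  (cmp 6,10)
bne start: taken
add $t5, $t5, 8 → $t5=(-7)+8=1
lw $t5, 0($t4) → $t5=M[204]=20
xor $t5, $t5, 1 → $t5=20^1=21
lw $t5, 0($t4) → $t5=M[204]=20
sub $t5, $t5, 16 → $t5=20-16=4
add $t4, $t4, 4 → $t4=204+4=208
add $t0, $t0, 1 → $t0=6+1=7
cmp $t0, 10  (cmp 7,10)
bne start: taken
add $t5, $t5, 8 → $t5=4+8=12
lw $t5, 0($t4) → $t5=M[208]=16
xor $t5, $t5, 1 → $t5=16^1=17
lw $t5, 0($t4) → $t5=M[208]=16
sub $t5, $t5, 16 → $t5=16-16=0
add $t4, $t4, 4 → $t4=208+4=212
add $t0, $t0, 1 → $t0=7+1=8
cmp $t0, 10  (cmp 8,10)
bne start: taken
add $t5, $t5, 8 → $t5=0+8=8
lw $t5, 0($t4) → $t5=M[212]=10
xor $t5, $t5, 1 → $t5=10^1=11
lw $t5, 0($t4) → $t5=M[212]=10
sub $t5, $t5, 16 → $t5=10-16=-6
add $t4, $t4, 4 → $t4=212+4=216
add $t0, $t0, 1 → $t0=8+1=9
cmp $t0, 10  (cmp 9,10)
bne start: taken
add $t5, $t5, 8 → $t5=(-6)+8=2
lw $t5, 0($t4) → $t5=M[216]=16
xor $t5, $t5, 1 → $t5=16^1=17
lw $t5, 0($t4) → $t5=M[216]=16
sub $t5, $t5, 16 → $t5=16-16=0
add $t4, $t4, 4 → $t4=216+4=220
add $t0, $t0, 1 → $t0=9+1=10
cmp $t0, 10  (cmp 10,10)
bne start: not taken
halt.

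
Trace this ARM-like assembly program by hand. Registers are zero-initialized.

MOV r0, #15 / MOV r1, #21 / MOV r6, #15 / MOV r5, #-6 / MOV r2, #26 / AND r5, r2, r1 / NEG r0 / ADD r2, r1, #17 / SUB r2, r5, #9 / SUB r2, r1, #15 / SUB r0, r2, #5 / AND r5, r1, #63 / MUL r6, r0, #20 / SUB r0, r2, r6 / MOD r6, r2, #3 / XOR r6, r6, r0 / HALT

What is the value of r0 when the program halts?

after MOV r0, #15: r0=15
after MOV r1, #21: r1=21
after MOV r6, #15: r6=15
after MOV r5, #-6: r5=-6
after MOV r2, #26: r2=26
after AND r5, r2, r1: r5=26&21=16
after NEG r0: r0=-(15)=-15
after ADD r2, r1, #17: r2=21+17=38
after SUB r2, r5, #9: r2=16-9=7
after SUB r2, r1, #15: r2=21-15=6
after SUB r0, r2, #5: r0=6-5=1
after AND r5, r1, #63: r5=21&63=21
after MUL r6, r0, #20: r6=1*20=20
after SUB r0, r2, r6: r0=6-20=-14
after MOD r6, r2, #3: r6=6%3=0
after XOR r6, r6, r0: r6=0^(-14)=-14
halt.

-14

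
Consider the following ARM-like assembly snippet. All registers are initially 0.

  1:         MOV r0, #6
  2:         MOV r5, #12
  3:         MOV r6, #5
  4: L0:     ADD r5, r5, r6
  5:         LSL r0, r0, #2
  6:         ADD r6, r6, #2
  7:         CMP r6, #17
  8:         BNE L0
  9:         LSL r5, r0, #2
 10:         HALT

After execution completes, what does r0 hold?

MOV r0, #6 → r0=6
MOV r5, #12 → r5=12
MOV r6, #5 → r6=5
ADD r5, r5, r6 → r5=12+5=17
LSL r0, r0, #2 → r0=6<<2=24
ADD r6, r6, #2 → r6=5+2=7
CMP r6, #17  (cmp 7,17)
BNE L0: taken
ADD r5, r5, r6 → r5=17+7=24
LSL r0, r0, #2 → r0=24<<2=96
ADD r6, r6, #2 → r6=7+2=9
CMP r6, #17  (cmp 9,17)
BNE L0: taken
ADD r5, r5, r6 → r5=24+9=33
LSL r0, r0, #2 → r0=96<<2=384
ADD r6, r6, #2 → r6=9+2=11
CMP r6, #17  (cmp 11,17)
BNE L0: taken
ADD r5, r5, r6 → r5=33+11=44
LSL r0, r0, #2 → r0=384<<2=1536
ADD r6, r6, #2 → r6=11+2=13
CMP r6, #17  (cmp 13,17)
BNE L0: taken
ADD r5, r5, r6 → r5=44+13=57
LSL r0, r0, #2 → r0=1536<<2=6144
ADD r6, r6, #2 → r6=13+2=15
CMP r6, #17  (cmp 15,17)
BNE L0: taken
ADD r5, r5, r6 → r5=57+15=72
LSL r0, r0, #2 → r0=6144<<2=24576
ADD r6, r6, #2 → r6=15+2=17
CMP r6, #17  (cmp 17,17)
BNE L0: not taken
LSL r5, r0, #2 → r5=24576<<2=98304
halt.

24576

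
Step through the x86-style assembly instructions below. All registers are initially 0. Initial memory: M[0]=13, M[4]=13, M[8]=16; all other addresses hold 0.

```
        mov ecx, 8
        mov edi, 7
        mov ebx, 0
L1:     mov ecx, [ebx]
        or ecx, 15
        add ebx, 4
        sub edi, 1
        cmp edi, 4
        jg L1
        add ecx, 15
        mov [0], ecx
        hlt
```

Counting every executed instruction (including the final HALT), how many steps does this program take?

24

after mov ecx, 8: ecx=8
after mov edi, 7: edi=7
after mov ebx, 0: ebx=0
after mov ecx, [ebx]: ecx=M[0]=13
after or ecx, 15: ecx=13|15=15
after add ebx, 4: ebx=0+4=4
after sub edi, 1: edi=7-1=6
cmp edi, 4  (cmp 6,4)
jg L1: taken
after mov ecx, [ebx]: ecx=M[4]=13
after or ecx, 15: ecx=13|15=15
after add ebx, 4: ebx=4+4=8
after sub edi, 1: edi=6-1=5
cmp edi, 4  (cmp 5,4)
jg L1: taken
after mov ecx, [ebx]: ecx=M[8]=16
after or ecx, 15: ecx=16|15=31
after add ebx, 4: ebx=8+4=12
after sub edi, 1: edi=5-1=4
cmp edi, 4  (cmp 4,4)
jg L1: not taken
after add ecx, 15: ecx=31+15=46
mov [0], ecx → M[0]=46
halt.
Total executed instructions: 24.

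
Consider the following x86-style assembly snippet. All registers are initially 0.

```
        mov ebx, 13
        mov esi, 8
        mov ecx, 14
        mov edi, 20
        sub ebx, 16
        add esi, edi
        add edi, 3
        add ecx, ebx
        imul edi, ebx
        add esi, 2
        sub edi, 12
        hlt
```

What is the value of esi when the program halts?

30

after mov ebx, 13: ebx=13
after mov esi, 8: esi=8
after mov ecx, 14: ecx=14
after mov edi, 20: edi=20
after sub ebx, 16: ebx=13-16=-3
after add esi, edi: esi=8+20=28
after add edi, 3: edi=20+3=23
after add ecx, ebx: ecx=14+(-3)=11
after imul edi, ebx: edi=23*(-3)=-69
after add esi, 2: esi=28+2=30
after sub edi, 12: edi=(-69)-12=-81
halt.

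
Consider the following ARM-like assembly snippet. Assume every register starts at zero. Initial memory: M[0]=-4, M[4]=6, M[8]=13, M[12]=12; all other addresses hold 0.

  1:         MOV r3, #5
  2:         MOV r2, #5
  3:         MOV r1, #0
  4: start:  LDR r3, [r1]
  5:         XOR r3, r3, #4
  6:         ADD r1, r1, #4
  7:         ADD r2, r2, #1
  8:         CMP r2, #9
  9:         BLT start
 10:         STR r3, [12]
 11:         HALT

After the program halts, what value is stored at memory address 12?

MOV r3, #5 → r3=5
MOV r2, #5 → r2=5
MOV r1, #0 → r1=0
LDR r3, [r1] → r3=M[0]=-4
XOR r3, r3, #4 → r3=(-4)^4=-8
ADD r1, r1, #4 → r1=0+4=4
ADD r2, r2, #1 → r2=5+1=6
CMP r2, #9  (cmp 6,9)
BLT start: taken
LDR r3, [r1] → r3=M[4]=6
XOR r3, r3, #4 → r3=6^4=2
ADD r1, r1, #4 → r1=4+4=8
ADD r2, r2, #1 → r2=6+1=7
CMP r2, #9  (cmp 7,9)
BLT start: taken
LDR r3, [r1] → r3=M[8]=13
XOR r3, r3, #4 → r3=13^4=9
ADD r1, r1, #4 → r1=8+4=12
ADD r2, r2, #1 → r2=7+1=8
CMP r2, #9  (cmp 8,9)
BLT start: taken
LDR r3, [r1] → r3=M[12]=12
XOR r3, r3, #4 → r3=12^4=8
ADD r1, r1, #4 → r1=12+4=16
ADD r2, r2, #1 → r2=8+1=9
CMP r2, #9  (cmp 9,9)
BLT start: not taken
STR r3, [12] → M[12]=8
halt.

8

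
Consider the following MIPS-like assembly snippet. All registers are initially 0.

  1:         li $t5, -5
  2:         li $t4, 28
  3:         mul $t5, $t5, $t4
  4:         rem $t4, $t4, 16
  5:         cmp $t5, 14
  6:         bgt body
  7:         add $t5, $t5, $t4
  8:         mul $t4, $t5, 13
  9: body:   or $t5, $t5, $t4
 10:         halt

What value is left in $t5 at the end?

li $t5, -5 → $t5=-5
li $t4, 28 → $t4=28
mul $t5, $t5, $t4 → $t5=(-5)*28=-140
rem $t4, $t4, 16 → $t4=28%16=12
cmp $t5, 14  (cmp -140,14)
bgt body: not taken
add $t5, $t5, $t4 → $t5=(-140)+12=-128
mul $t4, $t5, 13 → $t4=(-128)*13=-1664
or $t5, $t5, $t4 → $t5=(-128)|(-1664)=-128
halt.

-128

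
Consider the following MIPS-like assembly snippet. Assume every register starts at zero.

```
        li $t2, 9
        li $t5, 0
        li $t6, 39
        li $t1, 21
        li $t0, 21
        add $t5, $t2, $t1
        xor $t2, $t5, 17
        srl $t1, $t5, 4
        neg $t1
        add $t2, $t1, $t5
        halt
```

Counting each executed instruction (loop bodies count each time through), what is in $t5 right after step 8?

$t2=9
$t5=0
$t6=39
$t1=21
$t0=21
$t5=9+21=30
$t2=30^17=15
$t1=30>>4=1
After step 8: $t5 = 30.

30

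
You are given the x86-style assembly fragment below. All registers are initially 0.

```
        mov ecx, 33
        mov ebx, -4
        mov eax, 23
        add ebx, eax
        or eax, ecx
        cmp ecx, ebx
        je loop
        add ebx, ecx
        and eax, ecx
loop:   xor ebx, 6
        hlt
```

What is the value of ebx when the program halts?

50

mov ecx, 33 → ecx=33
mov ebx, -4 → ebx=-4
mov eax, 23 → eax=23
add ebx, eax → ebx=(-4)+23=19
or eax, ecx → eax=23|33=55
cmp ecx, ebx  (cmp 33,19)
je loop: not taken
add ebx, ecx → ebx=19+33=52
and eax, ecx → eax=55&33=33
xor ebx, 6 → ebx=52^6=50
halt.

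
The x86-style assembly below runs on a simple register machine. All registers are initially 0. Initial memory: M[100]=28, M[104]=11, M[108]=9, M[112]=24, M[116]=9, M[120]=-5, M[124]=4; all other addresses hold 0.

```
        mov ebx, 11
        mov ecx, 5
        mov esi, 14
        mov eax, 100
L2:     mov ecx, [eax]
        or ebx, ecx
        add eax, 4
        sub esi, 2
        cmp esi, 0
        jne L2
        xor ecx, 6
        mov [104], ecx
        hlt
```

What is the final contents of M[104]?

2

ebx=11
ecx=5
esi=14
eax=100
ecx=M[100]=28
ebx=11|28=31
eax=100+4=104
esi=14-2=12
cmp esi, 0  (cmp 12,0)
jne L2: taken
ecx=M[104]=11
ebx=31|11=31
eax=104+4=108
esi=12-2=10
cmp esi, 0  (cmp 10,0)
jne L2: taken
ecx=M[108]=9
ebx=31|9=31
eax=108+4=112
esi=10-2=8
cmp esi, 0  (cmp 8,0)
jne L2: taken
ecx=M[112]=24
ebx=31|24=31
eax=112+4=116
esi=8-2=6
cmp esi, 0  (cmp 6,0)
jne L2: taken
ecx=M[116]=9
ebx=31|9=31
eax=116+4=120
esi=6-2=4
cmp esi, 0  (cmp 4,0)
jne L2: taken
ecx=M[120]=-5
ebx=31|(-5)=-1
eax=120+4=124
esi=4-2=2
cmp esi, 0  (cmp 2,0)
jne L2: taken
ecx=M[124]=4
ebx=(-1)|4=-1
eax=124+4=128
esi=2-2=0
cmp esi, 0  (cmp 0,0)
jne L2: not taken
ecx=4^6=2
mov [104], ecx → M[104]=2
halt.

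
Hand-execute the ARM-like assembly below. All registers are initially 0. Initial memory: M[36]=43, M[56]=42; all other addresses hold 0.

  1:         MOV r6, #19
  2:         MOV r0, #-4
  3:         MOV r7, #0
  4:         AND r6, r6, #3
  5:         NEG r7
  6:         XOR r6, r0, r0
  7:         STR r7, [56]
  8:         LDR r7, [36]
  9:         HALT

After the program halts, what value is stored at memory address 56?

0

r6=19
r0=-4
r7=0
r6=19&3=3
r7=-(0)=0
r6=(-4)^(-4)=0
STR r7, [56] → M[56]=0
r7=M[36]=43
halt.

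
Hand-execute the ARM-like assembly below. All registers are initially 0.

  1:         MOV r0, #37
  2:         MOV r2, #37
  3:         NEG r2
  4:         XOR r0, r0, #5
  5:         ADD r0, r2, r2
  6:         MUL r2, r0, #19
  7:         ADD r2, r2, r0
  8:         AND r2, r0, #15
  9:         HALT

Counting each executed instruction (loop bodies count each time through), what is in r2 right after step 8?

after MOV r0, #37: r0=37
after MOV r2, #37: r2=37
after NEG r2: r2=-(37)=-37
after XOR r0, r0, #5: r0=37^5=32
after ADD r0, r2, r2: r0=(-37)+(-37)=-74
after MUL r2, r0, #19: r2=(-74)*19=-1406
after ADD r2, r2, r0: r2=(-1406)+(-74)=-1480
after AND r2, r0, #15: r2=(-74)&15=6
After step 8: r2 = 6.

6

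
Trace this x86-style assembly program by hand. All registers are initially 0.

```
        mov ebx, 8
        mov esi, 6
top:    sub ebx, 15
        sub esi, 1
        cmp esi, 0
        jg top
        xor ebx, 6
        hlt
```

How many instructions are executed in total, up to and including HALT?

ebx=8
esi=6
ebx=8-15=-7
esi=6-1=5
cmp esi, 0  (cmp 5,0)
jg top: taken
ebx=(-7)-15=-22
esi=5-1=4
cmp esi, 0  (cmp 4,0)
jg top: taken
ebx=(-22)-15=-37
esi=4-1=3
cmp esi, 0  (cmp 3,0)
jg top: taken
ebx=(-37)-15=-52
esi=3-1=2
cmp esi, 0  (cmp 2,0)
jg top: taken
ebx=(-52)-15=-67
esi=2-1=1
cmp esi, 0  (cmp 1,0)
jg top: taken
ebx=(-67)-15=-82
esi=1-1=0
cmp esi, 0  (cmp 0,0)
jg top: not taken
ebx=(-82)^6=-88
halt.
Total executed instructions: 28.

28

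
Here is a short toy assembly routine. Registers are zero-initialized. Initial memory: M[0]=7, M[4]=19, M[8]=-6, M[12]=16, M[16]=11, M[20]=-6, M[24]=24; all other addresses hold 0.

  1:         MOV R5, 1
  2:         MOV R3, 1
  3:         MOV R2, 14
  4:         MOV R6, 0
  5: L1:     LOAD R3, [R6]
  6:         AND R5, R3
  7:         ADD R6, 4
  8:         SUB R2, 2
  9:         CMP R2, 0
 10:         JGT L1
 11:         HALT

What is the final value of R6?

after MOV R5, 1: R5=1
after MOV R3, 1: R3=1
after MOV R2, 14: R2=14
after MOV R6, 0: R6=0
after LOAD R3, [R6]: R3=M[0]=7
after AND R5, R3: R5=1&7=1
after ADD R6, 4: R6=0+4=4
after SUB R2, 2: R2=14-2=12
CMP R2, 0  (cmp 12,0)
JGT L1: taken
after LOAD R3, [R6]: R3=M[4]=19
after AND R5, R3: R5=1&19=1
after ADD R6, 4: R6=4+4=8
after SUB R2, 2: R2=12-2=10
CMP R2, 0  (cmp 10,0)
JGT L1: taken
after LOAD R3, [R6]: R3=M[8]=-6
after AND R5, R3: R5=1&(-6)=0
after ADD R6, 4: R6=8+4=12
after SUB R2, 2: R2=10-2=8
CMP R2, 0  (cmp 8,0)
JGT L1: taken
after LOAD R3, [R6]: R3=M[12]=16
after AND R5, R3: R5=0&16=0
after ADD R6, 4: R6=12+4=16
after SUB R2, 2: R2=8-2=6
CMP R2, 0  (cmp 6,0)
JGT L1: taken
after LOAD R3, [R6]: R3=M[16]=11
after AND R5, R3: R5=0&11=0
after ADD R6, 4: R6=16+4=20
after SUB R2, 2: R2=6-2=4
CMP R2, 0  (cmp 4,0)
JGT L1: taken
after LOAD R3, [R6]: R3=M[20]=-6
after AND R5, R3: R5=0&(-6)=0
after ADD R6, 4: R6=20+4=24
after SUB R2, 2: R2=4-2=2
CMP R2, 0  (cmp 2,0)
JGT L1: taken
after LOAD R3, [R6]: R3=M[24]=24
after AND R5, R3: R5=0&24=0
after ADD R6, 4: R6=24+4=28
after SUB R2, 2: R2=2-2=0
CMP R2, 0  (cmp 0,0)
JGT L1: not taken
halt.

28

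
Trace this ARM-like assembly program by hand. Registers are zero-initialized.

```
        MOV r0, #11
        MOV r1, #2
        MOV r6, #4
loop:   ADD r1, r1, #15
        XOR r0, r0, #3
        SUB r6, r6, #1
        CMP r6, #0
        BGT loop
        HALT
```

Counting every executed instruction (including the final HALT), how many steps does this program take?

24

MOV r0, #11 → r0=11
MOV r1, #2 → r1=2
MOV r6, #4 → r6=4
ADD r1, r1, #15 → r1=2+15=17
XOR r0, r0, #3 → r0=11^3=8
SUB r6, r6, #1 → r6=4-1=3
CMP r6, #0  (cmp 3,0)
BGT loop: taken
ADD r1, r1, #15 → r1=17+15=32
XOR r0, r0, #3 → r0=8^3=11
SUB r6, r6, #1 → r6=3-1=2
CMP r6, #0  (cmp 2,0)
BGT loop: taken
ADD r1, r1, #15 → r1=32+15=47
XOR r0, r0, #3 → r0=11^3=8
SUB r6, r6, #1 → r6=2-1=1
CMP r6, #0  (cmp 1,0)
BGT loop: taken
ADD r1, r1, #15 → r1=47+15=62
XOR r0, r0, #3 → r0=8^3=11
SUB r6, r6, #1 → r6=1-1=0
CMP r6, #0  (cmp 0,0)
BGT loop: not taken
halt.
Total executed instructions: 24.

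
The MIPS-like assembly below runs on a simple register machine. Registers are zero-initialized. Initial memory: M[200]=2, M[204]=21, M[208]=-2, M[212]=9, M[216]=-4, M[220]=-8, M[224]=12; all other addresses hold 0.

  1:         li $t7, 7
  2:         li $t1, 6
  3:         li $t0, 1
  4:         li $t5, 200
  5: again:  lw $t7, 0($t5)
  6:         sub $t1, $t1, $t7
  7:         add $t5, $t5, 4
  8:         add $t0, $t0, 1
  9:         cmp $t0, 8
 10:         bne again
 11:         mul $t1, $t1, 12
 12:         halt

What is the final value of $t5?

228

after li $t7, 7: $t7=7
after li $t1, 6: $t1=6
after li $t0, 1: $t0=1
after li $t5, 200: $t5=200
after lw $t7, 0($t5): $t7=M[200]=2
after sub $t1, $t1, $t7: $t1=6-2=4
after add $t5, $t5, 4: $t5=200+4=204
after add $t0, $t0, 1: $t0=1+1=2
cmp $t0, 8  (cmp 2,8)
bne again: taken
after lw $t7, 0($t5): $t7=M[204]=21
after sub $t1, $t1, $t7: $t1=4-21=-17
after add $t5, $t5, 4: $t5=204+4=208
after add $t0, $t0, 1: $t0=2+1=3
cmp $t0, 8  (cmp 3,8)
bne again: taken
after lw $t7, 0($t5): $t7=M[208]=-2
after sub $t1, $t1, $t7: $t1=(-17)-(-2)=-15
after add $t5, $t5, 4: $t5=208+4=212
after add $t0, $t0, 1: $t0=3+1=4
cmp $t0, 8  (cmp 4,8)
bne again: taken
after lw $t7, 0($t5): $t7=M[212]=9
after sub $t1, $t1, $t7: $t1=(-15)-9=-24
after add $t5, $t5, 4: $t5=212+4=216
after add $t0, $t0, 1: $t0=4+1=5
cmp $t0, 8  (cmp 5,8)
bne again: taken
after lw $t7, 0($t5): $t7=M[216]=-4
after sub $t1, $t1, $t7: $t1=(-24)-(-4)=-20
after add $t5, $t5, 4: $t5=216+4=220
after add $t0, $t0, 1: $t0=5+1=6
cmp $t0, 8  (cmp 6,8)
bne again: taken
after lw $t7, 0($t5): $t7=M[220]=-8
after sub $t1, $t1, $t7: $t1=(-20)-(-8)=-12
after add $t5, $t5, 4: $t5=220+4=224
after add $t0, $t0, 1: $t0=6+1=7
cmp $t0, 8  (cmp 7,8)
bne again: taken
after lw $t7, 0($t5): $t7=M[224]=12
after sub $t1, $t1, $t7: $t1=(-12)-12=-24
after add $t5, $t5, 4: $t5=224+4=228
after add $t0, $t0, 1: $t0=7+1=8
cmp $t0, 8  (cmp 8,8)
bne again: not taken
after mul $t1, $t1, 12: $t1=(-24)*12=-288
halt.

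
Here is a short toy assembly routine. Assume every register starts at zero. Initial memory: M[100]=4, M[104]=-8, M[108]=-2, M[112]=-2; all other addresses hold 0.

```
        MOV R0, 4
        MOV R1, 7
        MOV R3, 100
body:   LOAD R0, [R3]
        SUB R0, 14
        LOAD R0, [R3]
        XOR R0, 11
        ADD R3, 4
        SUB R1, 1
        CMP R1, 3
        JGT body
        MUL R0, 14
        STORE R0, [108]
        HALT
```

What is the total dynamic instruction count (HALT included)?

38

after MOV R0, 4: R0=4
after MOV R1, 7: R1=7
after MOV R3, 100: R3=100
after LOAD R0, [R3]: R0=M[100]=4
after SUB R0, 14: R0=4-14=-10
after LOAD R0, [R3]: R0=M[100]=4
after XOR R0, 11: R0=4^11=15
after ADD R3, 4: R3=100+4=104
after SUB R1, 1: R1=7-1=6
CMP R1, 3  (cmp 6,3)
JGT body: taken
after LOAD R0, [R3]: R0=M[104]=-8
after SUB R0, 14: R0=(-8)-14=-22
after LOAD R0, [R3]: R0=M[104]=-8
after XOR R0, 11: R0=(-8)^11=-13
after ADD R3, 4: R3=104+4=108
after SUB R1, 1: R1=6-1=5
CMP R1, 3  (cmp 5,3)
JGT body: taken
after LOAD R0, [R3]: R0=M[108]=-2
after SUB R0, 14: R0=(-2)-14=-16
after LOAD R0, [R3]: R0=M[108]=-2
after XOR R0, 11: R0=(-2)^11=-11
after ADD R3, 4: R3=108+4=112
after SUB R1, 1: R1=5-1=4
CMP R1, 3  (cmp 4,3)
JGT body: taken
after LOAD R0, [R3]: R0=M[112]=-2
after SUB R0, 14: R0=(-2)-14=-16
after LOAD R0, [R3]: R0=M[112]=-2
after XOR R0, 11: R0=(-2)^11=-11
after ADD R3, 4: R3=112+4=116
after SUB R1, 1: R1=4-1=3
CMP R1, 3  (cmp 3,3)
JGT body: not taken
after MUL R0, 14: R0=(-11)*14=-154
STORE R0, [108] → M[108]=-154
halt.
Total executed instructions: 38.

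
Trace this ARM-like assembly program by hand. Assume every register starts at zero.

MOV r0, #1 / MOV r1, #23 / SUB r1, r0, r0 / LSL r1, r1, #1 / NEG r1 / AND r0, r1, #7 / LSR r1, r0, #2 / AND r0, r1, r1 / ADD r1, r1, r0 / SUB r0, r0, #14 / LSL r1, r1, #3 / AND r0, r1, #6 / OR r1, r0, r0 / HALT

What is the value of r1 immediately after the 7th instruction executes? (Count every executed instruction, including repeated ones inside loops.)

MOV r0, #1 → r0=1
MOV r1, #23 → r1=23
SUB r1, r0, r0 → r1=1-1=0
LSL r1, r1, #1 → r1=0<<1=0
NEG r1 → r1=-(0)=0
AND r0, r1, #7 → r0=0&7=0
LSR r1, r0, #2 → r1=0>>2=0
After step 7: r1 = 0.

0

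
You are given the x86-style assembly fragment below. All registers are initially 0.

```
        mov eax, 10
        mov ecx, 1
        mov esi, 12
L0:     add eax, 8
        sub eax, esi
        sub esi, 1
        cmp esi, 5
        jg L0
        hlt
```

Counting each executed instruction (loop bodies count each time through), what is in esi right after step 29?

7

mov eax, 10 → eax=10
mov ecx, 1 → ecx=1
mov esi, 12 → esi=12
add eax, 8 → eax=10+8=18
sub eax, esi → eax=18-12=6
sub esi, 1 → esi=12-1=11
cmp esi, 5  (cmp 11,5)
jg L0: taken
add eax, 8 → eax=6+8=14
sub eax, esi → eax=14-11=3
sub esi, 1 → esi=11-1=10
cmp esi, 5  (cmp 10,5)
jg L0: taken
add eax, 8 → eax=3+8=11
sub eax, esi → eax=11-10=1
sub esi, 1 → esi=10-1=9
cmp esi, 5  (cmp 9,5)
jg L0: taken
add eax, 8 → eax=1+8=9
sub eax, esi → eax=9-9=0
sub esi, 1 → esi=9-1=8
cmp esi, 5  (cmp 8,5)
jg L0: taken
add eax, 8 → eax=0+8=8
sub eax, esi → eax=8-8=0
sub esi, 1 → esi=8-1=7
cmp esi, 5  (cmp 7,5)
jg L0: taken
add eax, 8 → eax=0+8=8
After step 29: esi = 7.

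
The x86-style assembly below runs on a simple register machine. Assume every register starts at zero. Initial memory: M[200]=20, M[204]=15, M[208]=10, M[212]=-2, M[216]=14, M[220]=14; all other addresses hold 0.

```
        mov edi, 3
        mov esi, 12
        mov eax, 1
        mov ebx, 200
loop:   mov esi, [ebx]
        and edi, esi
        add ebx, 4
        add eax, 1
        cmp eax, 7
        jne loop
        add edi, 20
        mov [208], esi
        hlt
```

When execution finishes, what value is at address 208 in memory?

14

after mov edi, 3: edi=3
after mov esi, 12: esi=12
after mov eax, 1: eax=1
after mov ebx, 200: ebx=200
after mov esi, [ebx]: esi=M[200]=20
after and edi, esi: edi=3&20=0
after add ebx, 4: ebx=200+4=204
after add eax, 1: eax=1+1=2
cmp eax, 7  (cmp 2,7)
jne loop: taken
after mov esi, [ebx]: esi=M[204]=15
after and edi, esi: edi=0&15=0
after add ebx, 4: ebx=204+4=208
after add eax, 1: eax=2+1=3
cmp eax, 7  (cmp 3,7)
jne loop: taken
after mov esi, [ebx]: esi=M[208]=10
after and edi, esi: edi=0&10=0
after add ebx, 4: ebx=208+4=212
after add eax, 1: eax=3+1=4
cmp eax, 7  (cmp 4,7)
jne loop: taken
after mov esi, [ebx]: esi=M[212]=-2
after and edi, esi: edi=0&(-2)=0
after add ebx, 4: ebx=212+4=216
after add eax, 1: eax=4+1=5
cmp eax, 7  (cmp 5,7)
jne loop: taken
after mov esi, [ebx]: esi=M[216]=14
after and edi, esi: edi=0&14=0
after add ebx, 4: ebx=216+4=220
after add eax, 1: eax=5+1=6
cmp eax, 7  (cmp 6,7)
jne loop: taken
after mov esi, [ebx]: esi=M[220]=14
after and edi, esi: edi=0&14=0
after add ebx, 4: ebx=220+4=224
after add eax, 1: eax=6+1=7
cmp eax, 7  (cmp 7,7)
jne loop: not taken
after add edi, 20: edi=0+20=20
mov [208], esi → M[208]=14
halt.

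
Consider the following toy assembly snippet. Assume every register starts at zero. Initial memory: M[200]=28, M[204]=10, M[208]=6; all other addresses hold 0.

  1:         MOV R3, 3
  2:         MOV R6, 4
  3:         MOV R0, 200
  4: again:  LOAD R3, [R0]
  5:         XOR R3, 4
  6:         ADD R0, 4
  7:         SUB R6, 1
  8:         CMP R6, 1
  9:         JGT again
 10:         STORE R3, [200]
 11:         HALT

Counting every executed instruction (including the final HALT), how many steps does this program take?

MOV R3, 3 → R3=3
MOV R6, 4 → R6=4
MOV R0, 200 → R0=200
LOAD R3, [R0] → R3=M[200]=28
XOR R3, 4 → R3=28^4=24
ADD R0, 4 → R0=200+4=204
SUB R6, 1 → R6=4-1=3
CMP R6, 1  (cmp 3,1)
JGT again: taken
LOAD R3, [R0] → R3=M[204]=10
XOR R3, 4 → R3=10^4=14
ADD R0, 4 → R0=204+4=208
SUB R6, 1 → R6=3-1=2
CMP R6, 1  (cmp 2,1)
JGT again: taken
LOAD R3, [R0] → R3=M[208]=6
XOR R3, 4 → R3=6^4=2
ADD R0, 4 → R0=208+4=212
SUB R6, 1 → R6=2-1=1
CMP R6, 1  (cmp 1,1)
JGT again: not taken
STORE R3, [200] → M[200]=2
halt.
Total executed instructions: 23.

23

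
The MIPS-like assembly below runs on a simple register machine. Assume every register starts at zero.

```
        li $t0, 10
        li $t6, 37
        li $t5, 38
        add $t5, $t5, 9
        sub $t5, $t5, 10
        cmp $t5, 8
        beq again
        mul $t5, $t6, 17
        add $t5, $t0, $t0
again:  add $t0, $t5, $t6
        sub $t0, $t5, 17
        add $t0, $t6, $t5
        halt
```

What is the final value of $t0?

li $t0, 10 → $t0=10
li $t6, 37 → $t6=37
li $t5, 38 → $t5=38
add $t5, $t5, 9 → $t5=38+9=47
sub $t5, $t5, 10 → $t5=47-10=37
cmp $t5, 8  (cmp 37,8)
beq again: not taken
mul $t5, $t6, 17 → $t5=37*17=629
add $t5, $t0, $t0 → $t5=10+10=20
add $t0, $t5, $t6 → $t0=20+37=57
sub $t0, $t5, 17 → $t0=20-17=3
add $t0, $t6, $t5 → $t0=37+20=57
halt.

57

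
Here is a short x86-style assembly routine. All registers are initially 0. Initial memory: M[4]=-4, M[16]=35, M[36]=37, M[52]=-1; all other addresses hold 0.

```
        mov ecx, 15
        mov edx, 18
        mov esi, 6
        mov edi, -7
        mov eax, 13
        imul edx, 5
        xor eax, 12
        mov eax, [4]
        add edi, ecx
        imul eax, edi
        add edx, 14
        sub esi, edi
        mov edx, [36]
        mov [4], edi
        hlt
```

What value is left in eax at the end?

-32

ecx=15
edx=18
esi=6
edi=-7
eax=13
edx=18*5=90
eax=13^12=1
eax=M[4]=-4
edi=(-7)+15=8
eax=(-4)*8=-32
edx=90+14=104
esi=6-8=-2
edx=M[36]=37
mov [4], edi → M[4]=8
halt.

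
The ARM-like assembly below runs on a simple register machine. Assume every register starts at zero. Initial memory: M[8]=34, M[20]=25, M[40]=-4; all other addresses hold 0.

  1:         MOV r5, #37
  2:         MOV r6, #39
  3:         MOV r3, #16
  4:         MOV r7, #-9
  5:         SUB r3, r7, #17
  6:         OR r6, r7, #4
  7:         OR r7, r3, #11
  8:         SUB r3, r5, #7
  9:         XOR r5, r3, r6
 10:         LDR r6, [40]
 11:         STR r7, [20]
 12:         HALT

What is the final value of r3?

30

after MOV r5, #37: r5=37
after MOV r6, #39: r6=39
after MOV r3, #16: r3=16
after MOV r7, #-9: r7=-9
after SUB r3, r7, #17: r3=(-9)-17=-26
after OR r6, r7, #4: r6=(-9)|4=-9
after OR r7, r3, #11: r7=(-26)|11=-17
after SUB r3, r5, #7: r3=37-7=30
after XOR r5, r3, r6: r5=30^(-9)=-23
after LDR r6, [40]: r6=M[40]=-4
STR r7, [20] → M[20]=-17
halt.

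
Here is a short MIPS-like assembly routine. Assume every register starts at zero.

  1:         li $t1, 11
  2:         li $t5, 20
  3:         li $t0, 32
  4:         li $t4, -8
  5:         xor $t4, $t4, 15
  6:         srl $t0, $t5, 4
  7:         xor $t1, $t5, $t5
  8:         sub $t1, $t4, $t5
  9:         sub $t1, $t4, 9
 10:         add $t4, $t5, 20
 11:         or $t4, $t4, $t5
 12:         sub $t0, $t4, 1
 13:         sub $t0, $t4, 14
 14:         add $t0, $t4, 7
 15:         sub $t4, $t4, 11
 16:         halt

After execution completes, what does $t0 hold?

67

after li $t1, 11: $t1=11
after li $t5, 20: $t5=20
after li $t0, 32: $t0=32
after li $t4, -8: $t4=-8
after xor $t4, $t4, 15: $t4=(-8)^15=-9
after srl $t0, $t5, 4: $t0=20>>4=1
after xor $t1, $t5, $t5: $t1=20^20=0
after sub $t1, $t4, $t5: $t1=(-9)-20=-29
after sub $t1, $t4, 9: $t1=(-9)-9=-18
after add $t4, $t5, 20: $t4=20+20=40
after or $t4, $t4, $t5: $t4=40|20=60
after sub $t0, $t4, 1: $t0=60-1=59
after sub $t0, $t4, 14: $t0=60-14=46
after add $t0, $t4, 7: $t0=60+7=67
after sub $t4, $t4, 11: $t4=60-11=49
halt.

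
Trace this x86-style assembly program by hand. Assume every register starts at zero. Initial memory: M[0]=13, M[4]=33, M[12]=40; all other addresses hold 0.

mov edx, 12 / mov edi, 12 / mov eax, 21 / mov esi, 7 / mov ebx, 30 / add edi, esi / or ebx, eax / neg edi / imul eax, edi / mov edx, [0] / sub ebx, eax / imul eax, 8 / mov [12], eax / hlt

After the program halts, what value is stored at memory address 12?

mov edx, 12 → edx=12
mov edi, 12 → edi=12
mov eax, 21 → eax=21
mov esi, 7 → esi=7
mov ebx, 30 → ebx=30
add edi, esi → edi=12+7=19
or ebx, eax → ebx=30|21=31
neg edi → edi=-(19)=-19
imul eax, edi → eax=21*(-19)=-399
mov edx, [0] → edx=M[0]=13
sub ebx, eax → ebx=31-(-399)=430
imul eax, 8 → eax=(-399)*8=-3192
mov [12], eax → M[12]=-3192
halt.

-3192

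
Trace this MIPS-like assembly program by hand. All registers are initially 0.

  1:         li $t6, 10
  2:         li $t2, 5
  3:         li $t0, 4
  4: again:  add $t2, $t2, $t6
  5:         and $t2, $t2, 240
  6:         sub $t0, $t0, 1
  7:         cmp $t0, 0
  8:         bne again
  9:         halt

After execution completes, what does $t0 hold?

$t6=10
$t2=5
$t0=4
$t2=5+10=15
$t2=15&240=0
$t0=4-1=3
cmp $t0, 0  (cmp 3,0)
bne again: taken
$t2=0+10=10
$t2=10&240=0
$t0=3-1=2
cmp $t0, 0  (cmp 2,0)
bne again: taken
$t2=0+10=10
$t2=10&240=0
$t0=2-1=1
cmp $t0, 0  (cmp 1,0)
bne again: taken
$t2=0+10=10
$t2=10&240=0
$t0=1-1=0
cmp $t0, 0  (cmp 0,0)
bne again: not taken
halt.

0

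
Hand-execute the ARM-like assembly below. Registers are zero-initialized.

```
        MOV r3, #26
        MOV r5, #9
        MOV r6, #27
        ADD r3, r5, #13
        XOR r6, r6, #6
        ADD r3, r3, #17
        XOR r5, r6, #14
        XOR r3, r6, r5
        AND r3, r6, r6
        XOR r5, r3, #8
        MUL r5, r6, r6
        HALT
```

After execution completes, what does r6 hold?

after MOV r3, #26: r3=26
after MOV r5, #9: r5=9
after MOV r6, #27: r6=27
after ADD r3, r5, #13: r3=9+13=22
after XOR r6, r6, #6: r6=27^6=29
after ADD r3, r3, #17: r3=22+17=39
after XOR r5, r6, #14: r5=29^14=19
after XOR r3, r6, r5: r3=29^19=14
after AND r3, r6, r6: r3=29&29=29
after XOR r5, r3, #8: r5=29^8=21
after MUL r5, r6, r6: r5=29*29=841
halt.

29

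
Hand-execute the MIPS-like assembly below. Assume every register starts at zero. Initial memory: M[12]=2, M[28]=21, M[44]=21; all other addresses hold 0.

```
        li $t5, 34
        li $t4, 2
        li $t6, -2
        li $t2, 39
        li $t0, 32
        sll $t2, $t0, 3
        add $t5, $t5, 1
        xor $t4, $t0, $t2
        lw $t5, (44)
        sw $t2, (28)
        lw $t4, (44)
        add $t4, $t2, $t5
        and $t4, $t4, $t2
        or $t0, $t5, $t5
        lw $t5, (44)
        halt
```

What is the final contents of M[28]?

256

$t5=34
$t4=2
$t6=-2
$t2=39
$t0=32
$t2=32<<3=256
$t5=34+1=35
$t4=32^256=288
$t5=M[44]=21
sw $t2, (28) → M[28]=256
$t4=M[44]=21
$t4=256+21=277
$t4=277&256=256
$t0=21|21=21
$t5=M[44]=21
halt.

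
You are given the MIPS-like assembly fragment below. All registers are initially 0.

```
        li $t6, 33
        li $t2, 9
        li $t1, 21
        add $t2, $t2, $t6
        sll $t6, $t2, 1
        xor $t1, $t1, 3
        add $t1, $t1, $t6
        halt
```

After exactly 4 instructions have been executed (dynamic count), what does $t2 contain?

after li $t6, 33: $t6=33
after li $t2, 9: $t2=9
after li $t1, 21: $t1=21
after add $t2, $t2, $t6: $t2=9+33=42
After step 4: $t2 = 42.

42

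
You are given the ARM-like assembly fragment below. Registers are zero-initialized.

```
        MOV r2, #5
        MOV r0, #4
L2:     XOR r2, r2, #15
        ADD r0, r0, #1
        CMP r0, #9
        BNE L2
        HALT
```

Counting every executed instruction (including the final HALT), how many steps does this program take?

r2=5
r0=4
r2=5^15=10
r0=4+1=5
CMP r0, #9  (cmp 5,9)
BNE L2: taken
r2=10^15=5
r0=5+1=6
CMP r0, #9  (cmp 6,9)
BNE L2: taken
r2=5^15=10
r0=6+1=7
CMP r0, #9  (cmp 7,9)
BNE L2: taken
r2=10^15=5
r0=7+1=8
CMP r0, #9  (cmp 8,9)
BNE L2: taken
r2=5^15=10
r0=8+1=9
CMP r0, #9  (cmp 9,9)
BNE L2: not taken
halt.
Total executed instructions: 23.

23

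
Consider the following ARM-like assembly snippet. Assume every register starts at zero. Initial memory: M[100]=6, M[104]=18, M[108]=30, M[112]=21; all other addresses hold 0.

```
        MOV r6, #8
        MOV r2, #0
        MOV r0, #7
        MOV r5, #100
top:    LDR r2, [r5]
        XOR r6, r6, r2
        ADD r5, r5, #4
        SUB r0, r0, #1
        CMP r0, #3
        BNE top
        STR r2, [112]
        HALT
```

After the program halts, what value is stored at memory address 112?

21

r6=8
r2=0
r0=7
r5=100
r2=M[100]=6
r6=8^6=14
r5=100+4=104
r0=7-1=6
CMP r0, #3  (cmp 6,3)
BNE top: taken
r2=M[104]=18
r6=14^18=28
r5=104+4=108
r0=6-1=5
CMP r0, #3  (cmp 5,3)
BNE top: taken
r2=M[108]=30
r6=28^30=2
r5=108+4=112
r0=5-1=4
CMP r0, #3  (cmp 4,3)
BNE top: taken
r2=M[112]=21
r6=2^21=23
r5=112+4=116
r0=4-1=3
CMP r0, #3  (cmp 3,3)
BNE top: not taken
STR r2, [112] → M[112]=21
halt.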